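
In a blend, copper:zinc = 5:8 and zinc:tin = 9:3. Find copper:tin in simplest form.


Given a:b = 5:8 and b:c = 9:3
Make b consistent. Multiply first ratio by 9: a:b = 45:72
Multiply second ratio by 8: b:c = 72:24
Now b = 72 in both, so a:b:c = 45:72:24
Therefore a:c = 45:24
Simplify by GCD: a:c = 15:8

15:8


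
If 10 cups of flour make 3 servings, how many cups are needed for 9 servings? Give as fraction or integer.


Original: 10 cups for 3 servings
Target servings = 9
Scaling factor = 9/3
New amount = 10 * 9/3
= 90/3
= 30 cups

30


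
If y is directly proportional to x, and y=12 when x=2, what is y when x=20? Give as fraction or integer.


Direct proportion: y = kx
Find k: k = 12/2 = 6
Compute y at x=20: y = 6 * 20
y = 120

120


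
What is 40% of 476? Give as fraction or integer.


Compute 40% of 476
Convert percentage: 40% = 40/100
Multiply: 476 * 40/100
= 19040/100
= 952/5

952/5


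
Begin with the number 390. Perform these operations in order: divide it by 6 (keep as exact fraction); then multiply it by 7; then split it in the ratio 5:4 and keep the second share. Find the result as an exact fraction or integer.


Start with 390.
Step 1: Divide by 6: 390 / 6 = 65
Step 2: Multiply by 7: 65 * 7 = 455
Step 3: Split 5:4, second share = 455 * 4/9 = 1820/9
Final result = 1820/9

1820/9


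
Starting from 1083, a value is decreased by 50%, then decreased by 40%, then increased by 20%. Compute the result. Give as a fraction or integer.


Start: 1083
Step 1: decrease by 50% => multiply by 50/100
  1083 * 50/100 = 1083/2
Step 2: decrease by 40% => multiply by 60/100
  1083/2 * 60/100 = 3249/10
Step 3: increase by 20% => multiply by 120/100
  3249/10 * 120/100 = 9747/25
Final value = 9747/25

9747/25


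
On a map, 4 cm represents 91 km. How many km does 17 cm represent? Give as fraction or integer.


Map scale: 4 cm = 91 km
Measured distance on map = 17 cm
Set up proportion: 17 * 91 / 4
= 1547 / 4
= 1547/4 km

1547/4


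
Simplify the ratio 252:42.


Find GCD(252, 42)
GCD = 42
Divide both by 42: 252/42 = 6, 42/42 = 1
Simplified ratio = 6:1

6:1


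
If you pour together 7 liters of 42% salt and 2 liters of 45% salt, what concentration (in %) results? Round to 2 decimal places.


Solute in mixture 1 = 42% of 7 L = 7*42/100 = 147/50 L
Solute in mixture 2 = 45% of 2 L = 2*45/100 = 9/10 L
Total solute = 147/50 + 9/10 = 96/25 L
Total volume = 7 + 2 = 9 L
Final concentration = 96/25/9 * 100 = 42.67%

42.67


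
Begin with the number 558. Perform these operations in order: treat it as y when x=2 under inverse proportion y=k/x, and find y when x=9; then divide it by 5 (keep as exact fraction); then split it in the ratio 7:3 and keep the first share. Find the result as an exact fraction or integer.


Start with 558.
Step 1: Inverse prop: k = (558)*2; new y = k/9 = 558*2/9 = 124
Step 2: Divide by 5: 124 / 5 = 124/5
Step 3: Split 7:3, first share = 124/5 * 7/10 = 434/25
Final result = 434/25

434/25


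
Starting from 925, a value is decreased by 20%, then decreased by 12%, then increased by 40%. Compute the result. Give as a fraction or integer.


Start: 925
Step 1: decrease by 20% => multiply by 80/100
  925 * 80/100 = 740
Step 2: decrease by 12% => multiply by 88/100
  740 * 88/100 = 3256/5
Step 3: increase by 40% => multiply by 140/100
  3256/5 * 140/100 = 22792/25
Final value = 22792/25

22792/25


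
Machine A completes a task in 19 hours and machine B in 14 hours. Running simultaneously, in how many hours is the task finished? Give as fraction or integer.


Rate of A = 1/19 job per hour
Rate of B = 1/14 job per hour
Combined rate = 1/19 + 1/14
Find common denominator: (14 + 19)/(19*14) = 33/266
Combined rate = 33/266 job per hour
Time together = 1 / (33/266) = 266/33 hours

266/33


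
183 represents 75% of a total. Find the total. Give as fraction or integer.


Given: 183 is 75% of the whole
Set up: 183 = 75/100 * whole
whole = 183 * 100 / 75
whole = 18300 / 75
whole = 244

244


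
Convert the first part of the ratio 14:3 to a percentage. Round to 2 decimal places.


Total parts = 14 + 3 = 17
First part fraction = 14/17
Percentage = (14/17) * 100
= 0.823529 * 100
= 82.35%

82.35


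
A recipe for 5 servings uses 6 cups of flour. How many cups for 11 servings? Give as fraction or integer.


Original: 6 cups for 5 servings
Target servings = 11
Scaling factor = 11/5
New amount = 6 * 11/5
= 66/5
= 66/5 cups

66/5


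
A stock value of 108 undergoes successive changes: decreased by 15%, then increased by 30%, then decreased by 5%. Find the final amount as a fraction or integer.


Start: 108
Step 1: decrease by 15% => multiply by 85/100
  108 * 85/100 = 459/5
Step 2: increase by 30% => multiply by 130/100
  459/5 * 130/100 = 5967/50
Step 3: decrease by 5% => multiply by 95/100
  5967/50 * 95/100 = 113373/1000
Final value = 113373/1000

113373/1000


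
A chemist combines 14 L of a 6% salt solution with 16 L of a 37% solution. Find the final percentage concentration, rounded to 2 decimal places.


Solute in mixture 1 = 6% of 14 L = 14*6/100 = 21/25 L
Solute in mixture 2 = 37% of 16 L = 16*37/100 = 148/25 L
Total solute = 21/25 + 148/25 = 169/25 L
Total volume = 14 + 16 = 30 L
Final concentration = 169/25/30 * 100 = 22.53%

22.53


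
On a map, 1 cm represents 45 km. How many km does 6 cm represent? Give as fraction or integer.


Map scale: 1 cm = 45 km
Measured distance on map = 6 cm
Set up proportion: 6 * 45 / 1
= 270 / 1
= 270 km

270


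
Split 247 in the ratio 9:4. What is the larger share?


Total parts = 9 + 4 = 13
Value per part = 247 / 13 = 19
First share = 9 * 19 = 171
Second share = 4 * 19 = 76
Larger share = 171

171


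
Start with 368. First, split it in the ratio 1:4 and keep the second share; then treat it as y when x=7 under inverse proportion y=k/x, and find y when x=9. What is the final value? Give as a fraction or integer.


Start with 368.
Step 1: Split 1:4, second share = 368 * 4/5 = 1472/5
Step 2: Inverse prop: k = (1472/5)*7; new y = k/9 = 1472/5*7/9 = 10304/45
Final result = 10304/45

10304/45


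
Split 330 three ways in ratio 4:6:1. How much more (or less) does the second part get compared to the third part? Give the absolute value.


Total parts = 4 + 6 + 1 = 11
Value per part = 330 / 11 = 30
Shares: 4*30=120, 6*30=180, 1*30=30
Second share = 180, third share = 30
Difference = |180 - 30| = 150

150


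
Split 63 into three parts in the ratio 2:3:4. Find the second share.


Ratio = 2:3:4
Total parts = 2 + 3 + 4 = 9
Value per part = 63 / 9 = 7
First share = 2 * 7 = 14
Middle share = 3 * 7 = 21
Third share = 4 * 7 = 28

21


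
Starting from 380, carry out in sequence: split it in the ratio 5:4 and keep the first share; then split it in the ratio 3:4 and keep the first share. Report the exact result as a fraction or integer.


Start with 380.
Step 1: Split 5:4, first share = 380 * 5/9 = 1900/9
Step 2: Split 3:4, first share = 1900/9 * 3/7 = 1900/21
Final result = 1900/21

1900/21


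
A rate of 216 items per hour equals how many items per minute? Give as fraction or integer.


Converting from per hour to per minute
Rate = 216 items per hour
Divide by 60: 216/60
= 18/5 items per minute

18/5


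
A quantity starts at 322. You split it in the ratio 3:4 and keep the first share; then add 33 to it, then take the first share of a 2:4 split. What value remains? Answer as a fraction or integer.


Start with 322.
Step 1: Split 3:4, first share = 322 * 3/7 = 138
Step 2: Add 33: 138+33=171; split 2:4 first = 171*2/6 = 57
Final result = 57

57


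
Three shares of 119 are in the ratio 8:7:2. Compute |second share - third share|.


Total parts = 8 + 7 + 2 = 17
Value per part = 119 / 17 = 7
Shares: 8*7=56, 7*7=49, 2*7=14
Second share = 49, third share = 14
Difference = |49 - 14| = 35

35


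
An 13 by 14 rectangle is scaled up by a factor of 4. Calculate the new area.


Original dimensions: 13 x 14
Enlargement factor = 4
New width = 13 * 4 = 52
New height = 14 * 4 = 56
New area = 52 * 56 = 2912

2912


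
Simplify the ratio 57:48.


Find GCD(57, 48)
GCD = 3
Divide both by 3: 57/3 = 19, 48/3 = 16
Simplified ratio = 19:16

19:16


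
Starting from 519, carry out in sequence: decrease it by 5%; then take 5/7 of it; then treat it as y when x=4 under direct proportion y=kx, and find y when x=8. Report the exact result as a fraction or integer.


Start with 519.
Step 1: Decrease by 5%: 519 * 95/100 = 9861/20
Step 2: Take 5/7: 9861/20 * 5/7 = 9861/28
Step 3: Direct prop: k = (9861/28)/4; new y = k*8 = 9861/28*8/4 = 9861/14
Final result = 9861/14

9861/14


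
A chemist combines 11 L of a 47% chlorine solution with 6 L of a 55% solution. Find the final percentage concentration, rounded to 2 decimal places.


Solute in mixture 1 = 47% of 11 L = 11*47/100 = 517/100 L
Solute in mixture 2 = 55% of 6 L = 6*55/100 = 33/10 L
Total solute = 517/100 + 33/10 = 847/100 L
Total volume = 11 + 6 = 17 L
Final concentration = 847/100/17 * 100 = 49.82%

49.82


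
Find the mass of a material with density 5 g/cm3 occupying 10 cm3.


Using mass = density * volume
Density = 5 g/cm3
Volume = 10 cm3
Mass = 5 * 10
= 50 g

50


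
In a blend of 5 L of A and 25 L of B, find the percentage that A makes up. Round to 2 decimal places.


Volume of A = 5 L
Volume of B = 25 L
Total volume = 5 + 25 = 30 L
Percentage of A = (5/30) * 100
= 16.67%

16.67


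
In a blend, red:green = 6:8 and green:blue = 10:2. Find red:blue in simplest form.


Given a:b = 6:8 and b:c = 10:2
Make b consistent. Multiply first ratio by 10: a:b = 60:80
Multiply second ratio by 8: b:c = 80:16
Now b = 80 in both, so a:b:c = 60:80:16
Therefore a:c = 60:16
Simplify by GCD: a:c = 15:4

15:4


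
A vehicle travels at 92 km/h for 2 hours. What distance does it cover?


Using distance = speed * time
Speed = 92 km/h
Time = 2 hours
Distance = 92 * 2
= 184 km

184


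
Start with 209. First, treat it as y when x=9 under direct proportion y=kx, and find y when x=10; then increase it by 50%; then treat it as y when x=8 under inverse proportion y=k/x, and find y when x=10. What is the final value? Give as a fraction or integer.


Start with 209.
Step 1: Direct prop: k = (209)/9; new y = k*10 = 209*10/9 = 2090/9
Step 2: Increase by 50%: 2090/9 * 150/100 = 1045/3
Step 3: Inverse prop: k = (1045/3)*8; new y = k/10 = 1045/3*8/10 = 836/3
Final result = 836/3

836/3


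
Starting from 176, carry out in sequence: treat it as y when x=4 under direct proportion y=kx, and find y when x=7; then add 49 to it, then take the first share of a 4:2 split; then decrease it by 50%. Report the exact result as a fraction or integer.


Start with 176.
Step 1: Direct prop: k = (176)/4; new y = k*7 = 176*7/4 = 308
Step 2: Add 49: 308+49=357; split 4:2 first = 357*4/6 = 238
Step 3: Decrease by 50%: 238 * 50/100 = 119
Final result = 119

119


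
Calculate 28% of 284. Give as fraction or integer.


Compute 28% of 284
Convert percentage: 28% = 28/100
Multiply: 284 * 28/100
= 7952/100
= 1988/25

1988/25


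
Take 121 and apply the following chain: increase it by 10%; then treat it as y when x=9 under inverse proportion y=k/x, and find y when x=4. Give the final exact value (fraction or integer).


Start with 121.
Step 1: Increase by 10%: 121 * 110/100 = 1331/10
Step 2: Inverse prop: k = (1331/10)*9; new y = k/4 = 1331/10*9/4 = 11979/40
Final result = 11979/40

11979/40


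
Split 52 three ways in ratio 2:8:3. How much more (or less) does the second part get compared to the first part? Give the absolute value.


Total parts = 2 + 8 + 3 = 13
Value per part = 52 / 13 = 4
Shares: 2*4=8, 8*4=32, 3*4=12
Second share = 32, first share = 8
Difference = |32 - 8| = 24

24


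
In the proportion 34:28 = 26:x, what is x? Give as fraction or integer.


Setting up: 34/28 = 26/x
Cross multiply: 34 * x = 28 * 26
34x = 728
x = 728/34
x = 364/17

364/17


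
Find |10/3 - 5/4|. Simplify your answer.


Simplify: 10/3 = 10/3 and 5/4 = 5/4
Find common denominator: LCD = 12
Convert: 40/12 and 15/12
Difference = |40 - 15|/12 = 25/12
Simplified = 25/12

25/12


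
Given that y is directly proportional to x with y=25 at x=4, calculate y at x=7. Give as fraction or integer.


Direct proportion: y = kx
Find k: k = 25/4 = 25/4
Compute y at x=7: y = 25/4 * 7
y = 175/4

175/4


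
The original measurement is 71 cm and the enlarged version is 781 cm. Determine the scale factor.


Original length = 71 cm
Scaled length = 781 cm
Scale factor = 781 / 71
= 11

11


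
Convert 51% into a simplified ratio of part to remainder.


Part = 51%, Remainder = 49%
Ratio = 51:49
GCD(51, 49) = 1
Simplify: 51:49 = 51:49

51:49


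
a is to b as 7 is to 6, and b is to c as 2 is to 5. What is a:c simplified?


Given a:b = 7:6 and b:c = 2:5
Make b consistent. Multiply first ratio by 2: a:b = 14:12
Multiply second ratio by 6: b:c = 12:30
Now b = 12 in both, so a:b:c = 14:12:30
Therefore a:c = 14:30
Simplify by GCD: a:c = 7:15

7:15


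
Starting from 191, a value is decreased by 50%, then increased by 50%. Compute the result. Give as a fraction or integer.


Start: 191
Step 1: decrease by 50% => multiply by 50/100
  191 * 50/100 = 191/2
Step 2: increase by 50% => multiply by 150/100
  191/2 * 150/100 = 573/4
Final value = 573/4

573/4


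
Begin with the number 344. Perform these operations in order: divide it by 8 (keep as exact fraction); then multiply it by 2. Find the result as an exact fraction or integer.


Start with 344.
Step 1: Divide by 8: 344 / 8 = 43
Step 2: Multiply by 2: 43 * 2 = 86
Final result = 86

86


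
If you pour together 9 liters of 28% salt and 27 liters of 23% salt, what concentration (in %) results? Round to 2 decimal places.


Solute in mixture 1 = 28% of 9 L = 9*28/100 = 63/25 L
Solute in mixture 2 = 23% of 27 L = 27*23/100 = 621/100 L
Total solute = 63/25 + 621/100 = 873/100 L
Total volume = 9 + 27 = 36 L
Final concentration = 873/100/36 * 100 = 24.25%

24.25


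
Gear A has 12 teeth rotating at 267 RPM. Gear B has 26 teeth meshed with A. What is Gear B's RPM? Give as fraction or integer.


Gear ratio: teeth_A * RPM_A = teeth_B * RPM_B
12 * 267 = 26 * RPM_B
3204 = 26 * RPM_B
RPM_B = 3204 / 26
RPM_B = 1602/13

1602/13


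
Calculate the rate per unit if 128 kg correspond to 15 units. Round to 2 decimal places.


Total kg = 128
Number of units = 15
Unit rate = 128 / 15
= 8.53 kg per unit

8.53


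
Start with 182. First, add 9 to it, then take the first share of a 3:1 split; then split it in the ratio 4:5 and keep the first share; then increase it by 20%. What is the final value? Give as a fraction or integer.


Start with 182.
Step 1: Add 9: 182+9=191; split 3:1 first = 191*3/4 = 573/4
Step 2: Split 4:5, first share = 573/4 * 4/9 = 191/3
Step 3: Increase by 20%: 191/3 * 120/100 = 382/5
Final result = 382/5

382/5


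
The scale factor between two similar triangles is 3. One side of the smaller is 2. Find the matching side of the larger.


Similar triangles have proportional sides
Scale factor = 3
Smaller side = 2
Corresponding larger side = 2 * 3
= 6

6


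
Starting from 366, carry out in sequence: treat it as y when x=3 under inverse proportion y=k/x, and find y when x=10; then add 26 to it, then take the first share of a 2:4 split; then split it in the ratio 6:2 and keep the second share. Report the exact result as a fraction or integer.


Start with 366.
Step 1: Inverse prop: k = (366)*3; new y = k/10 = 366*3/10 = 549/5
Step 2: Add 26: 549/5+26=679/5; split 2:4 first = 679/5*2/6 = 679/15
Step 3: Split 6:2, second share = 679/15 * 2/8 = 679/60
Final result = 679/60

679/60


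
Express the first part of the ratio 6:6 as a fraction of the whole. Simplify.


Total parts = 6 + 6 = 12
First part fraction = 6/12
Simplify: 6/12 = 1/2

1/2


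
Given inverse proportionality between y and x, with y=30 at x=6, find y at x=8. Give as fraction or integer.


Inverse proportion: y = k/x
Find k: k = 6 * 30 = 180
Compute y at x=8: y = 180/8
y = 45/2

45/2


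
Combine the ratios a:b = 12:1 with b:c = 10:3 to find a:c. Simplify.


Given a:b = 12:1 and b:c = 10:3
Make b consistent. Multiply first ratio by 10: a:b = 120:10
Multiply second ratio by 1: b:c = 10:3
Now b = 10 in both, so a:b:c = 120:10:3
Therefore a:c = 120:3
Simplify by GCD: a:c = 40:1

40:1


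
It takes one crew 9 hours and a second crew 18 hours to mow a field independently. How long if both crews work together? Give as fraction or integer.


Rate of A = 1/9 job per hour
Rate of B = 1/18 job per hour
Combined rate = 1/9 + 1/18
Find common denominator: (18 + 9)/(9*18) = 27/162
Combined rate = 1/6 job per hour
Time together = 1 / (1/6) = 6 hours

6


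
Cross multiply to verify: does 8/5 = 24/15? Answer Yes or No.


Cross multiply to check 8/5 = 24/15
Left cross product: 8 * 15 = 120
Right cross product: 5 * 24 = 120
120 = 120
Equal, so proportions match => Yes

Yes


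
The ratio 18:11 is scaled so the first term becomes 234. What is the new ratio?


Original ratio: 18:11
First term target: 234
Scale factor = 234 / 18 = 13
Multiply second term: 11 * 13 = 143
Equivalent ratio = 234:143

234:143


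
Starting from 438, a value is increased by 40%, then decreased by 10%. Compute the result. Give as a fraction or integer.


Start: 438
Step 1: increase by 40% => multiply by 140/100
  438 * 140/100 = 3066/5
Step 2: decrease by 10% => multiply by 90/100
  3066/5 * 90/100 = 13797/25
Final value = 13797/25

13797/25


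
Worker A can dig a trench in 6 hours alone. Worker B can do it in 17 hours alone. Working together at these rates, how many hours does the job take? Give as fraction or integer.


Rate of A = 1/6 job per hour
Rate of B = 1/17 job per hour
Combined rate = 1/6 + 1/17
Find common denominator: (17 + 6)/(6*17) = 23/102
Combined rate = 23/102 job per hour
Time together = 1 / (23/102) = 102/23 hours

102/23


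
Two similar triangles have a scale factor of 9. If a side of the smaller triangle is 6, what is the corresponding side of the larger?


Similar triangles have proportional sides
Scale factor = 9
Smaller side = 6
Corresponding larger side = 6 * 9
= 54

54


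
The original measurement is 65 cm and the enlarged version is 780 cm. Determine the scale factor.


Original length = 65 cm
Scaled length = 780 cm
Scale factor = 780 / 65
= 12

12


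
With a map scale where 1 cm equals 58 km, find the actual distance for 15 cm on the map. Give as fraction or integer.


Map scale: 1 cm = 58 km
Measured distance on map = 15 cm
Set up proportion: 15 * 58 / 1
= 870 / 1
= 870 km

870


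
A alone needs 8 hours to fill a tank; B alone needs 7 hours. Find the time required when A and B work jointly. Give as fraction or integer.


Rate of A = 1/8 job per hour
Rate of B = 1/7 job per hour
Combined rate = 1/8 + 1/7
Find common denominator: (7 + 8)/(8*7) = 15/56
Combined rate = 15/56 job per hour
Time together = 1 / (15/56) = 56/15 hours

56/15


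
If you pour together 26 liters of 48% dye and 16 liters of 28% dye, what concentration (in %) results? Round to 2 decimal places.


Solute in mixture 1 = 48% of 26 L = 26*48/100 = 312/25 L
Solute in mixture 2 = 28% of 16 L = 16*28/100 = 112/25 L
Total solute = 312/25 + 112/25 = 424/25 L
Total volume = 26 + 16 = 42 L
Final concentration = 424/25/42 * 100 = 40.38%

40.38


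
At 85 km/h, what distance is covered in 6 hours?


Using distance = speed * time
Speed = 85 km/h
Time = 6 hours
Distance = 85 * 6
= 510 km

510


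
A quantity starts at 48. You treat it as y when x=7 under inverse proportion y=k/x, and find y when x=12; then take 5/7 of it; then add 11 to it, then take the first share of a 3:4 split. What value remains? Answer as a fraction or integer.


Start with 48.
Step 1: Inverse prop: k = (48)*7; new y = k/12 = 48*7/12 = 28
Step 2: Take 5/7: 28 * 5/7 = 20
Step 3: Add 11: 20+11=31; split 3:4 first = 31*3/7 = 93/7
Final result = 93/7

93/7


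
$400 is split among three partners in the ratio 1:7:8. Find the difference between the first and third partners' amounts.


Total parts = 1 + 7 + 8 = 16
Value per part = 400 / 16 = 25
Shares: 1*25=25, 7*25=175, 8*25=200
First share = 25, third share = 200
Difference = |25 - 200| = 175

175


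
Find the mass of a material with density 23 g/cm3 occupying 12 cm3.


Using mass = density * volume
Density = 23 g/cm3
Volume = 12 cm3
Mass = 23 * 12
= 276 g

276


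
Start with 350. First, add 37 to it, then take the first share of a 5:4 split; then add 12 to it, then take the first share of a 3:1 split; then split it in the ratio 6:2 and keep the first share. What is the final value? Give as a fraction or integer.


Start with 350.
Step 1: Add 37: 350+37=387; split 5:4 first = 387*5/9 = 215
Step 2: Add 12: 215+12=227; split 3:1 first = 227*3/4 = 681/4
Step 3: Split 6:2, first share = 681/4 * 6/8 = 2043/16
Final result = 2043/16

2043/16


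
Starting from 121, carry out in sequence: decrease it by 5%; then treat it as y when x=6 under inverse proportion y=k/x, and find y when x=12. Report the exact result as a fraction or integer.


Start with 121.
Step 1: Decrease by 5%: 121 * 95/100 = 2299/20
Step 2: Inverse prop: k = (2299/20)*6; new y = k/12 = 2299/20*6/12 = 2299/40
Final result = 2299/40

2299/40


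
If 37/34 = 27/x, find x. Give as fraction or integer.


Setting up: 37/34 = 27/x
Cross multiply: 37 * x = 34 * 27
37x = 918
x = 918/37
x = 918/37

918/37


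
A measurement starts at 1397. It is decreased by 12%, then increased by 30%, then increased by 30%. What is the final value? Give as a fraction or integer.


Start: 1397
Step 1: decrease by 12% => multiply by 88/100
  1397 * 88/100 = 30734/25
Step 2: increase by 30% => multiply by 130/100
  30734/25 * 130/100 = 199771/125
Step 3: increase by 30% => multiply by 130/100
  199771/125 * 130/100 = 2597023/1250
Final value = 2597023/1250

2597023/1250


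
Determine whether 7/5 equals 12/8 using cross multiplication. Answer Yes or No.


Cross multiply to check 7/5 = 12/8
Left cross product: 7 * 8 = 56
Right cross product: 5 * 12 = 60
56 != 60
Not equal, so proportions differ => No

No


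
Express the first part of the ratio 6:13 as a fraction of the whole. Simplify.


Total parts = 6 + 13 = 19
First part fraction = 6/19
Simplify: 6/19 = 6/19

6/19


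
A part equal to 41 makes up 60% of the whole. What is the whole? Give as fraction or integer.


Given: 41 is 60% of the whole
Set up: 41 = 60/100 * whole
whole = 41 * 100 / 60
whole = 4100 / 60
whole = 205/3

205/3


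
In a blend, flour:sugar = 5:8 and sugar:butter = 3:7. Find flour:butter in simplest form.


Given a:b = 5:8 and b:c = 3:7
Make b consistent. Multiply first ratio by 3: a:b = 15:24
Multiply second ratio by 8: b:c = 24:56
Now b = 24 in both, so a:b:c = 15:24:56
Therefore a:c = 15:56
Simplify by GCD: a:c = 15:56

15:56


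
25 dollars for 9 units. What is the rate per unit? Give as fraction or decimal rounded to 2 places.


Total dollars = 25
Number of units = 9
Unit rate = 25 / 9
= 2.78 dollars per unit

2.78


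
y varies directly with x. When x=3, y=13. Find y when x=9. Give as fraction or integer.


Direct proportion: y = kx
Find k: k = 13/3 = 13/3
Compute y at x=9: y = 13/3 * 9
y = 39

39


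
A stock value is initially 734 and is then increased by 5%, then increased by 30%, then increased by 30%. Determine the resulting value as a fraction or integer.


Start: 734
Step 1: increase by 5% => multiply by 105/100
  734 * 105/100 = 7707/10
Step 2: increase by 30% => multiply by 130/100
  7707/10 * 130/100 = 100191/100
Step 3: increase by 30% => multiply by 130/100
  100191/100 * 130/100 = 1302483/1000
Final value = 1302483/1000

1302483/1000


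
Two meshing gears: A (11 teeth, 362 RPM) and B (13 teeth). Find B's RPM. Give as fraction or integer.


Gear ratio: teeth_A * RPM_A = teeth_B * RPM_B
11 * 362 = 13 * RPM_B
3982 = 13 * RPM_B
RPM_B = 3982 / 13
RPM_B = 3982/13

3982/13


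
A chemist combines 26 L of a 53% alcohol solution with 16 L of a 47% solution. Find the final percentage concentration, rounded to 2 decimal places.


Solute in mixture 1 = 53% of 26 L = 26*53/100 = 689/50 L
Solute in mixture 2 = 47% of 16 L = 16*47/100 = 188/25 L
Total solute = 689/50 + 188/25 = 213/10 L
Total volume = 26 + 16 = 42 L
Final concentration = 213/10/42 * 100 = 50.71%

50.71


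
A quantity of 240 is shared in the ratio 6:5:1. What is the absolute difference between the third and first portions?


Total parts = 6 + 5 + 1 = 12
Value per part = 240 / 12 = 20
Shares: 6*20=120, 5*20=100, 1*20=20
Third share = 20, first share = 120
Difference = |20 - 120| = 100

100


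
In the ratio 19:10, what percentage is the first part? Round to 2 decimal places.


Total parts = 19 + 10 = 29
First part fraction = 19/29
Percentage = (19/29) * 100
= 0.655172 * 100
= 65.52%

65.52


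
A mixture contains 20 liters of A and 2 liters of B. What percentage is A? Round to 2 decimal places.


Volume of A = 20 L
Volume of B = 2 L
Total volume = 20 + 2 = 22 L
Percentage of A = (20/22) * 100
= 90.91%

90.91


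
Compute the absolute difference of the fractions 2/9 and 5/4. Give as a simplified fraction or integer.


Simplify: 2/9 = 2/9 and 5/4 = 5/4
Find common denominator: LCD = 36
Convert: 8/36 and 45/36
Difference = |8 - 45|/36 = 37/36
Simplified = 37/36

37/36


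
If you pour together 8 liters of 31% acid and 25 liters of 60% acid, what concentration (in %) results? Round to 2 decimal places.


Solute in mixture 1 = 31% of 8 L = 8*31/100 = 62/25 L
Solute in mixture 2 = 60% of 25 L = 25*60/100 = 15 L
Total solute = 62/25 + 15 = 437/25 L
Total volume = 8 + 25 = 33 L
Final concentration = 437/25/33 * 100 = 52.97%

52.97


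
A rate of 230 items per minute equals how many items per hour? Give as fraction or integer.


Converting from per minute to per hour
Rate = 230 items per minute
Multiply by 60: 230 * 60
= 13800 items per hour

13800


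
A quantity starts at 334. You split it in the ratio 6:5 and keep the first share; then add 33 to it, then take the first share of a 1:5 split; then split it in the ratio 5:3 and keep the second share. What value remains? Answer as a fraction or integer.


Start with 334.
Step 1: Split 6:5, first share = 334 * 6/11 = 2004/11
Step 2: Add 33: 2004/11+33=2367/11; split 1:5 first = 2367/11*1/6 = 789/22
Step 3: Split 5:3, second share = 789/22 * 3/8 = 2367/176
Final result = 2367/176

2367/176


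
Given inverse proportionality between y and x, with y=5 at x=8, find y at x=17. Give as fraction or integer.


Inverse proportion: y = k/x
Find k: k = 8 * 5 = 40
Compute y at x=17: y = 40/17
y = 40/17

40/17


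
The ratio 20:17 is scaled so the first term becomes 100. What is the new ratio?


Original ratio: 20:17
First term target: 100
Scale factor = 100 / 20 = 5
Multiply second term: 17 * 5 = 85
Equivalent ratio = 100:85

100:85


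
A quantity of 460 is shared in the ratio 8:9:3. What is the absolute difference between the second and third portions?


Total parts = 8 + 9 + 3 = 20
Value per part = 460 / 20 = 23
Shares: 8*23=184, 9*23=207, 3*23=69
Second share = 207, third share = 69
Difference = |207 - 69| = 138

138


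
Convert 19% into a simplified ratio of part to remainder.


Part = 19%, Remainder = 81%
Ratio = 19:81
GCD(19, 81) = 1
Simplify: 19:81 = 19:81

19:81


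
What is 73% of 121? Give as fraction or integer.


Compute 73% of 121
Convert percentage: 73% = 73/100
Multiply: 121 * 73/100
= 8833/100
= 8833/100

8833/100


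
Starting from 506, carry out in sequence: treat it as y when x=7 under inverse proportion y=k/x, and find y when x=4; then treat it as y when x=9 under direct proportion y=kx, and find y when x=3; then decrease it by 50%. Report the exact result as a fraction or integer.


Start with 506.
Step 1: Inverse prop: k = (506)*7; new y = k/4 = 506*7/4 = 1771/2
Step 2: Direct prop: k = (1771/2)/9; new y = k*3 = 1771/2*3/9 = 1771/6
Step 3: Decrease by 50%: 1771/6 * 50/100 = 1771/12
Final result = 1771/12

1771/12


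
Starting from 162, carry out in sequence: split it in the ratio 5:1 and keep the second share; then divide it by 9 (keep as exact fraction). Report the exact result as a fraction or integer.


Start with 162.
Step 1: Split 5:1, second share = 162 * 1/6 = 27
Step 2: Divide by 9: 27 / 9 = 3
Final result = 3

3


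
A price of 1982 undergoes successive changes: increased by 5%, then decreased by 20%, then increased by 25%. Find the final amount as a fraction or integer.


Start: 1982
Step 1: increase by 5% => multiply by 105/100
  1982 * 105/100 = 20811/10
Step 2: decrease by 20% => multiply by 80/100
  20811/10 * 80/100 = 41622/25
Step 3: increase by 25% => multiply by 125/100
  41622/25 * 125/100 = 20811/10
Final value = 20811/10

20811/10


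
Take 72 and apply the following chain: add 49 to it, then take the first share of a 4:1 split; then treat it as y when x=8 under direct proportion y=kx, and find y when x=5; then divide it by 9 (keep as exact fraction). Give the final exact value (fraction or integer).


Start with 72.
Step 1: Add 49: 72+49=121; split 4:1 first = 121*4/5 = 484/5
Step 2: Direct prop: k = (484/5)/8; new y = k*5 = 484/5*5/8 = 121/2
Step 3: Divide by 9: 121/2 / 9 = 121/18
Final result = 121/18

121/18


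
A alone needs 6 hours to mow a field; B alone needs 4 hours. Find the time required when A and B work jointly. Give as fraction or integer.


Rate of A = 1/6 job per hour
Rate of B = 1/4 job per hour
Combined rate = 1/6 + 1/4
Find common denominator: (4 + 6)/(6*4) = 10/24
Combined rate = 5/12 job per hour
Time together = 1 / (5/12) = 12/5 hours

12/5


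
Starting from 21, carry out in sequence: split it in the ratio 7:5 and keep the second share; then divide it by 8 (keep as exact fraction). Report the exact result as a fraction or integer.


Start with 21.
Step 1: Split 7:5, second share = 21 * 5/12 = 35/4
Step 2: Divide by 8: 35/4 / 8 = 35/32
Final result = 35/32

35/32


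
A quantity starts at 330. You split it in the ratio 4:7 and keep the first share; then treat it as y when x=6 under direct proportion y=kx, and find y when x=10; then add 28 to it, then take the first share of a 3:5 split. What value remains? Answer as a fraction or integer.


Start with 330.
Step 1: Split 4:7, first share = 330 * 4/11 = 120
Step 2: Direct prop: k = (120)/6; new y = k*10 = 120*10/6 = 200
Step 3: Add 28: 200+28=228; split 3:5 first = 228*3/8 = 171/2
Final result = 171/2

171/2


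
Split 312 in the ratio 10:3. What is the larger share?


Total parts = 10 + 3 = 13
Value per part = 312 / 13 = 24
First share = 10 * 24 = 240
Second share = 3 * 24 = 72
Larger share = 240

240


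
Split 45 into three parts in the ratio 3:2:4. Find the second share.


Ratio = 3:2:4
Total parts = 3 + 2 + 4 = 9
Value per part = 45 / 9 = 5
First share = 3 * 5 = 15
Middle share = 2 * 5 = 10
Third share = 4 * 5 = 20

10


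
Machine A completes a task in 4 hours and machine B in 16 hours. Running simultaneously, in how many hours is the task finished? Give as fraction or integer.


Rate of A = 1/4 job per hour
Rate of B = 1/16 job per hour
Combined rate = 1/4 + 1/16
Find common denominator: (16 + 4)/(4*16) = 20/64
Combined rate = 5/16 job per hour
Time together = 1 / (5/16) = 16/5 hours

16/5


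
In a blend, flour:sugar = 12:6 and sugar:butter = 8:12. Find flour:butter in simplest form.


Given a:b = 12:6 and b:c = 8:12
Make b consistent. Multiply first ratio by 8: a:b = 96:48
Multiply second ratio by 6: b:c = 48:72
Now b = 48 in both, so a:b:c = 96:48:72
Therefore a:c = 96:72
Simplify by GCD: a:c = 4:3

4:3


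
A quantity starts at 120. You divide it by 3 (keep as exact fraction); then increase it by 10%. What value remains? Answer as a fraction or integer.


Start with 120.
Step 1: Divide by 3: 120 / 3 = 40
Step 2: Increase by 10%: 40 * 110/100 = 44
Final result = 44

44


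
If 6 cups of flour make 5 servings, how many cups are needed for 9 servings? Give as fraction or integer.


Original: 6 cups for 5 servings
Target servings = 9
Scaling factor = 9/5
New amount = 6 * 9/5
= 54/5
= 54/5 cups

54/5


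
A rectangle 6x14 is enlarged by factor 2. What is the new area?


Original dimensions: 6 x 14
Enlargement factor = 2
New width = 6 * 2 = 12
New height = 14 * 2 = 28
New area = 12 * 28 = 336

336


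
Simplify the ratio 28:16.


Find GCD(28, 16)
GCD = 4
Divide both by 4: 28/4 = 7, 16/4 = 4
Simplified ratio = 7:4

7:4


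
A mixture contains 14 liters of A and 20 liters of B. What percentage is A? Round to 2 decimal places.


Volume of A = 14 L
Volume of B = 20 L
Total volume = 14 + 20 = 34 L
Percentage of A = (14/34) * 100
= 41.18%

41.18


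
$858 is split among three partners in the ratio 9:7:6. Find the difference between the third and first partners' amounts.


Total parts = 9 + 7 + 6 = 22
Value per part = 858 / 22 = 39
Shares: 9*39=351, 7*39=273, 6*39=234
Third share = 234, first share = 351
Difference = |234 - 351| = 117

117


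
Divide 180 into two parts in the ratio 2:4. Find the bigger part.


Total parts = 2 + 4 = 6
Value per part = 180 / 6 = 30
First share = 2 * 30 = 60
Second share = 4 * 30 = 120
Larger share = 120

120


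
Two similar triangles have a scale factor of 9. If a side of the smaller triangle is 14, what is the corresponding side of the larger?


Similar triangles have proportional sides
Scale factor = 9
Smaller side = 14
Corresponding larger side = 14 * 9
= 126

126


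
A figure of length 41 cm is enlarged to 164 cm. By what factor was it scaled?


Original length = 41 cm
Scaled length = 164 cm
Scale factor = 164 / 41
= 4

4


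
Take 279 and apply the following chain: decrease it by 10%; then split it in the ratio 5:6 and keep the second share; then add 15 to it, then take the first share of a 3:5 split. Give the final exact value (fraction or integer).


Start with 279.
Step 1: Decrease by 10%: 279 * 90/100 = 2511/10
Step 2: Split 5:6, second share = 2511/10 * 6/11 = 7533/55
Step 3: Add 15: 7533/55+15=8358/55; split 3:5 first = 8358/55*3/8 = 12537/220
Final result = 12537/220

12537/220


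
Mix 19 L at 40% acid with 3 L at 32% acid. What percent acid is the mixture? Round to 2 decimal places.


Solute in mixture 1 = 40% of 19 L = 19*40/100 = 38/5 L
Solute in mixture 2 = 32% of 3 L = 3*32/100 = 24/25 L
Total solute = 38/5 + 24/25 = 214/25 L
Total volume = 19 + 3 = 22 L
Final concentration = 214/25/22 * 100 = 38.91%

38.91


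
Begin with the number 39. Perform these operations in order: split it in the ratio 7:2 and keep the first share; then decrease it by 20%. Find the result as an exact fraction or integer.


Start with 39.
Step 1: Split 7:2, first share = 39 * 7/9 = 91/3
Step 2: Decrease by 20%: 91/3 * 80/100 = 364/15
Final result = 364/15

364/15


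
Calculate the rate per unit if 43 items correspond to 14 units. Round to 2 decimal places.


Total items = 43
Number of units = 14
Unit rate = 43 / 14
= 3.07 items per unit

3.07


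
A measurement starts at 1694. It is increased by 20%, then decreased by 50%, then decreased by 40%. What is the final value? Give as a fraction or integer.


Start: 1694
Step 1: increase by 20% => multiply by 120/100
  1694 * 120/100 = 10164/5
Step 2: decrease by 50% => multiply by 50/100
  10164/5 * 50/100 = 5082/5
Step 3: decrease by 40% => multiply by 60/100
  5082/5 * 60/100 = 15246/25
Final value = 15246/25

15246/25


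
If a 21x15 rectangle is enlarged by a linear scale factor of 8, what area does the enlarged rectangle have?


Original dimensions: 21 x 15
Enlargement factor = 8
New width = 21 * 8 = 168
New height = 15 * 8 = 120
New area = 168 * 120 = 20160

20160


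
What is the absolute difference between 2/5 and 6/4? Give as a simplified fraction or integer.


Simplify: 2/5 = 2/5 and 6/4 = 3/2
Find common denominator: LCD = 10
Convert: 4/10 and 15/10
Difference = |4 - 15|/10 = 11/10
Simplified = 11/10

11/10


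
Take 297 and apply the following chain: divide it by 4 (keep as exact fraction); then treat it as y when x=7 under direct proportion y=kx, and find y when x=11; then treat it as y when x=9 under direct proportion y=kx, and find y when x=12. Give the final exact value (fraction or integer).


Start with 297.
Step 1: Divide by 4: 297 / 4 = 297/4
Step 2: Direct prop: k = (297/4)/7; new y = k*11 = 297/4*11/7 = 3267/28
Step 3: Direct prop: k = (3267/28)/9; new y = k*12 = 3267/28*12/9 = 1089/7
Final result = 1089/7

1089/7


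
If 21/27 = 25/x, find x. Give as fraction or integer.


Setting up: 21/27 = 25/x
Cross multiply: 21 * x = 27 * 25
21x = 675
x = 675/21
x = 225/7

225/7


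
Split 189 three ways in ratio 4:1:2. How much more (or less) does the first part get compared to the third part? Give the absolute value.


Total parts = 4 + 1 + 2 = 7
Value per part = 189 / 7 = 27
Shares: 4*27=108, 1*27=27, 2*27=54
First share = 108, third share = 54
Difference = |108 - 54| = 54

54


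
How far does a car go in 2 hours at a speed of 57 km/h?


Using distance = speed * time
Speed = 57 km/h
Time = 2 hours
Distance = 57 * 2
= 114 km

114


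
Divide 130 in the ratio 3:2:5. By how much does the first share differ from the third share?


Total parts = 3 + 2 + 5 = 10
Value per part = 130 / 10 = 13
Shares: 3*13=39, 2*13=26, 5*13=65
First share = 39, third share = 65
Difference = |39 - 65| = 26

26


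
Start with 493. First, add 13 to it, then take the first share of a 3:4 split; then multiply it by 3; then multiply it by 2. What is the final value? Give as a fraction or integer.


Start with 493.
Step 1: Add 13: 493+13=506; split 3:4 first = 506*3/7 = 1518/7
Step 2: Multiply by 3: 1518/7 * 3 = 4554/7
Step 3: Multiply by 2: 4554/7 * 2 = 9108/7
Final result = 9108/7

9108/7


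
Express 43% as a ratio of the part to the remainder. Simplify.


Part = 43%, Remainder = 57%
Ratio = 43:57
GCD(43, 57) = 1
Simplify: 43:57 = 43:57

43:57


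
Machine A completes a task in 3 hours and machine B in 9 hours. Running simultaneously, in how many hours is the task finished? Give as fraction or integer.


Rate of A = 1/3 job per hour
Rate of B = 1/9 job per hour
Combined rate = 1/3 + 1/9
Find common denominator: (9 + 3)/(3*9) = 12/27
Combined rate = 4/9 job per hour
Time together = 1 / (4/9) = 9/4 hours

9/4


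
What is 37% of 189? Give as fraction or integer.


Compute 37% of 189
Convert percentage: 37% = 37/100
Multiply: 189 * 37/100
= 6993/100
= 6993/100

6993/100


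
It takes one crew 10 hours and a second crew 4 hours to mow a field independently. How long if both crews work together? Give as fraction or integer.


Rate of A = 1/10 job per hour
Rate of B = 1/4 job per hour
Combined rate = 1/10 + 1/4
Find common denominator: (4 + 10)/(10*4) = 14/40
Combined rate = 7/20 job per hour
Time together = 1 / (7/20) = 20/7 hours

20/7


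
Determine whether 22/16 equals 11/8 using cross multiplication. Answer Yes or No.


Cross multiply to check 22/16 = 11/8
Left cross product: 22 * 8 = 176
Right cross product: 16 * 11 = 176
176 = 176
Equal, so proportions match => Yes

Yes


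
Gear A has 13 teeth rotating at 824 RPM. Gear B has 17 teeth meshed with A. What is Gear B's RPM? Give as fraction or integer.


Gear ratio: teeth_A * RPM_A = teeth_B * RPM_B
13 * 824 = 17 * RPM_B
10712 = 17 * RPM_B
RPM_B = 10712 / 17
RPM_B = 10712/17

10712/17


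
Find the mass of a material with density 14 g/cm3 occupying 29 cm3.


Using mass = density * volume
Density = 14 g/cm3
Volume = 29 cm3
Mass = 14 * 29
= 406 g

406


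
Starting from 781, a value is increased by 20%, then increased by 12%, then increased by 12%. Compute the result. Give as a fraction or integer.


Start: 781
Step 1: increase by 20% => multiply by 120/100
  781 * 120/100 = 4686/5
Step 2: increase by 12% => multiply by 112/100
  4686/5 * 112/100 = 131208/125
Step 3: increase by 12% => multiply by 112/100
  131208/125 * 112/100 = 3673824/3125
Final value = 3673824/3125

3673824/3125
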